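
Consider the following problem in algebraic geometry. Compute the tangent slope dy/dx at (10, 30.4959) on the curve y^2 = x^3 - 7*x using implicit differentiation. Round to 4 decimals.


Using implicit differentiation of y^2 = x^3 - 7*x:
2y * dy/dx = 3x^2 - 7
dy/dx = (3x^2 - 7)/(2y)
Numerator: 3*10^2 - 7 = 293
Denominator: 2*30.4959 = 60.9918
dy/dx = 293/60.9918 = 4.8039

4.8039


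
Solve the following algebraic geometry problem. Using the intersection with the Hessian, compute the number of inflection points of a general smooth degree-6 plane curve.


For a general smooth plane curve C of degree d, the inflection points are
the intersection of C with its Hessian curve, which has degree 3(d-2).
By Bezout, the total intersection number is d * 3(d-2) = 6 * 12 = 72.
For a general curve every flex is ordinary, so each contributes
multiplicity 1 to C·Hess(C), and the number of distinct inflection
points is 3d(d-2).
Inflection points = 3*6*(6-2) = 3*6*4 = 72

72


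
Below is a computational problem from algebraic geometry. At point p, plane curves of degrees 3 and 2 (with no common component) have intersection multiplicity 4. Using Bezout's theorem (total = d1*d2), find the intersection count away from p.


By Bezout's theorem, the total intersection number is d1 * d2.
Total = 3 * 2 = 6
Intersection multiplicity at p = 4
Remaining intersections = 6 - 4 = 2

2


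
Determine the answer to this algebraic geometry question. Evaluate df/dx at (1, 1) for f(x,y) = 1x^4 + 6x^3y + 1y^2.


df/dx = 4*1*x^3 + 3*6*x^2*y
At (1,1): 4*1*1^3 + 3*6*1^2*1
= 4 + 18
= 22

22


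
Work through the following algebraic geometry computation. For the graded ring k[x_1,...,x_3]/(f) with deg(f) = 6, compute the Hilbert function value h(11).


For R = k[x_1,...,x_n]/(f) with f homogeneous of degree e:
The Hilbert series is (1 - t^e)/(1 - t)^n.
So h(d) = C(d+n-1, n-1) - C(d-e+n-1, n-1) for d >= e.
With n=3, e=6, d=11:
C(11+3-1, 3-1) = C(13, 2) = 78
C(11-6+3-1, 3-1) = C(7, 2) = 21
h(11) = 78 - 21 = 57

57


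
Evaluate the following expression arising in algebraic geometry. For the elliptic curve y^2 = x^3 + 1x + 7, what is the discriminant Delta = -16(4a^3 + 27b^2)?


Compute each component:
4a^3 = 4*1^3 = 4*1 = 4
27b^2 = 27*7^2 = 27*49 = 1323
4a^3 + 27b^2 = 4 + 1323 = 1327
Delta = -16*1327 = -21232

-21232


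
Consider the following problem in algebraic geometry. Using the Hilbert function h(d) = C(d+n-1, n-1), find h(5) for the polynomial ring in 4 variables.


The Hilbert function for the polynomial ring in 4 variables is:
h(d) = C(d+n-1, n-1)
h(5) = C(5+4-1, 4-1) = C(8, 3)
= 8! / (3! * 5!)
= 56

56


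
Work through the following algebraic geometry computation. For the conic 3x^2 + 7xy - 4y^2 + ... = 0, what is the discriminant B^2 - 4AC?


The discriminant of a conic Ax^2 + Bxy + Cy^2 + ... = 0 is B^2 - 4AC.
B^2 = 7^2 = 49
4AC = 4*3*(-4) = -48
Discriminant = 49 + 48 = 97

97


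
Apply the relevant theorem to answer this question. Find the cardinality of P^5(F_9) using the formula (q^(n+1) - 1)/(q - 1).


P^5(F_9) has (q^(n+1) - 1)/(q - 1) points.
= 9^5 + 9^4 + 9^3 + 9^2 + 9^1 + 9^0
= 59049 + 6561 + 729 + 81 + 9 + 1
= 66430

66430


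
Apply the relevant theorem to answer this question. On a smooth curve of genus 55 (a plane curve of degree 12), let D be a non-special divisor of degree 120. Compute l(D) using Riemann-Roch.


First, compute the genus of a smooth plane curve of degree 12:
g = (d-1)(d-2)/2 = (12-1)(12-2)/2 = 55
For a non-special divisor D (i.e., h^1(D) = 0), Riemann-Roch gives:
l(D) = deg(D) - g + 1
Since deg(D) = 120 >= 2g - 1 = 109, D is non-special.
l(D) = 120 - 55 + 1 = 66

66


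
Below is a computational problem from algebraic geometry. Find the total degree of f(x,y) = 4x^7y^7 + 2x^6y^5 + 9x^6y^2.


Examine each term for its total degree (sum of exponents).
  Term '4x^7y^7' has total degree 7+7 = 14.
  Term '2x^6y^5' has total degree 6+5 = 11.
  Term '9x^6y^2' has total degree 6+2 = 8.
The maximum total degree among all terms is 14.

14


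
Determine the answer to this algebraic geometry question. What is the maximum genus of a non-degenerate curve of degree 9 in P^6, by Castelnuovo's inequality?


Castelnuovo's bound: write d - 1 = m(r-1) + epsilon with 0 <= epsilon < r-1.
d - 1 = 9 - 1 = 8
r - 1 = 6 - 1 = 5
8 = 1*5 + 3, so m = 1, epsilon = 3
pi(d, r) = m(m-1)(r-1)/2 + m*epsilon
= 1*0*5/2 + 1*3
= 0/2 + 3
= 0 + 3 = 3

3


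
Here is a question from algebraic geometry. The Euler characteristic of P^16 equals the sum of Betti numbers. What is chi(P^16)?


The complex projective space P^16 has one cell in each even real dimension 0, 2, ..., 32.
The cohomology groups are H^{2k}(P^16) = Z for k = 0,...,16, and 0 otherwise.
Euler characteristic = sum of Betti numbers = 1 per even-dimensional cohomology group.
chi(P^16) = 16 + 1 = 17

17


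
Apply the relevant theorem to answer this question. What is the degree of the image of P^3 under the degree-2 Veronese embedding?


The Veronese variety v_2(P^3) has degree d^r.
d^r = 2^3 = 8

8


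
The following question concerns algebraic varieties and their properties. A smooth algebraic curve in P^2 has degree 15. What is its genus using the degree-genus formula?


Using the genus formula for smooth plane curves:
g = (d-1)(d-2)/2
g = (15-1)(15-2)/2
g = 14*13/2
g = 182/2 = 91

91


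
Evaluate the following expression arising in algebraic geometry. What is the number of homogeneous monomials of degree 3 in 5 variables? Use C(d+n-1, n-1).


The number of degree-3 monomials in 5 variables is C(d+n-1, n-1).
= C(3+5-1, 5-1) = C(7, 4)
= 35

35


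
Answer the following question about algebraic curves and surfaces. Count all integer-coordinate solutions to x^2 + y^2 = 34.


Systematically check integer values of x where x^2 <= 34.
For each valid x, check if 34 - x^2 is a perfect square.
x=3: 34 - 9 = 25, sqrt = 5 (valid)
x=5: 34 - 25 = 9, sqrt = 3 (valid)
Total integer solutions found: 8

8


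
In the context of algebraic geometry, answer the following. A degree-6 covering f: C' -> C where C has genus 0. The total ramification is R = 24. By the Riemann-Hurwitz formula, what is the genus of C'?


Riemann-Hurwitz formula: 2g' - 2 = d(2g - 2) + R
Given: d = 6, g = 0, R = 24
2g' - 2 = 6*(2*0 - 2) + 24
2g' - 2 = 6*(-2) + 24
2g' - 2 = -12 + 24 = 12
2g' = 14
g' = 7

7


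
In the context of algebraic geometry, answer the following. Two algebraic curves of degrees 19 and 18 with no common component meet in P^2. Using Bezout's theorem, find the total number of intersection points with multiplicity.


Bezout's theorem states the intersection count equals the product of degrees.
Intersection count = 19 * 18 = 342

342


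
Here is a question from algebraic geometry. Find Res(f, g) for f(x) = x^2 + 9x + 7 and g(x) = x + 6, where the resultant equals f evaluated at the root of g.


For Res(f, x - c), we evaluate f at x = c.
f(-6) = (-6)^2 + 9*(-6) + 7
= 36 - 54 + 7
= -18 + 7 = -11
Res(f, g) = -11

-11


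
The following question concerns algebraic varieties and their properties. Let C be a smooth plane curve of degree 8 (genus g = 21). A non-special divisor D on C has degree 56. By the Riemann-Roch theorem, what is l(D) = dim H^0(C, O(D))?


First, compute the genus of a smooth plane curve of degree 8:
g = (d-1)(d-2)/2 = (8-1)(8-2)/2 = 21
For a non-special divisor D (i.e., h^1(D) = 0), Riemann-Roch gives:
l(D) = deg(D) - g + 1
Since deg(D) = 56 >= 2g - 1 = 41, D is non-special.
l(D) = 56 - 21 + 1 = 36

36


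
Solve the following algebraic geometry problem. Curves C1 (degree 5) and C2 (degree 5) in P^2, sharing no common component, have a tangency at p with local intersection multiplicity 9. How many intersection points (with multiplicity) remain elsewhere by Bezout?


By Bezout's theorem, the total intersection number is d1 * d2.
Total = 5 * 5 = 25
Intersection multiplicity at p = 9
Remaining intersections = 25 - 9 = 16

16


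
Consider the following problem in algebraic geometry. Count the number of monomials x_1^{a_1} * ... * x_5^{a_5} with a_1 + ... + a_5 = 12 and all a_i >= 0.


The number of degree-12 monomials in 5 variables is C(d+n-1, n-1).
= C(12+5-1, 5-1) = C(16, 4)
= 1820

1820


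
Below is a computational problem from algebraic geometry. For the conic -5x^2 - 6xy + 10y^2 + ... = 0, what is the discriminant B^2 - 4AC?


The discriminant of a conic Ax^2 + Bxy + Cy^2 + ... = 0 is B^2 - 4AC.
B^2 = (-6)^2 = 36
4AC = 4*(-5)*10 = -200
Discriminant = 36 + 200 = 236

236


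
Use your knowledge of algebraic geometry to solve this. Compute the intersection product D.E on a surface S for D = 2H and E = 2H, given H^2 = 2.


Using bilinearity of the intersection pairing on a surface S:
(aH).(bH) = ab * (H.H)
We have H^2 = 2.
D.E = (2H).(2H) = 2*2*2
= 4*2
= 8

8


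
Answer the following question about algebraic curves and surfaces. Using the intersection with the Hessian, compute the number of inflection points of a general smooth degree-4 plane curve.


For a general smooth plane curve C of degree d, the inflection points are
the intersection of C with its Hessian curve, which has degree 3(d-2).
By Bezout, the total intersection number is d * 3(d-2) = 4 * 6 = 24.
For a general curve every flex is ordinary, so each contributes
multiplicity 1 to C·Hess(C), and the number of distinct inflection
points is 3d(d-2).
Inflection points = 3*4*(4-2) = 3*4*2 = 24

24


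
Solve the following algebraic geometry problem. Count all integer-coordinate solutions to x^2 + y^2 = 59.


Systematically check integer values of x where x^2 <= 59.
For each valid x, check if 59 - x^2 is a perfect square.
Total integer solutions found: 0

0


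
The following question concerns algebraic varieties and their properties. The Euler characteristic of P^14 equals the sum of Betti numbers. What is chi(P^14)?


The complex projective space P^14 has one cell in each even real dimension 0, 2, ..., 28.
The cohomology groups are H^{2k}(P^14) = Z for k = 0,...,14, and 0 otherwise.
Euler characteristic = sum of Betti numbers = 1 per even-dimensional cohomology group.
chi(P^14) = 14 + 1 = 15

15


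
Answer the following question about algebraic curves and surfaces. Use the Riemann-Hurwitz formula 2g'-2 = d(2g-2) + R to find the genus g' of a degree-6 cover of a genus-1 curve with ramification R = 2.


Riemann-Hurwitz formula: 2g' - 2 = d(2g - 2) + R
Given: d = 6, g = 1, R = 2
2g' - 2 = 6*(2*1 - 2) + 2
2g' - 2 = 6*0 + 2
2g' - 2 = 0 + 2 = 2
2g' = 4
g' = 2

2


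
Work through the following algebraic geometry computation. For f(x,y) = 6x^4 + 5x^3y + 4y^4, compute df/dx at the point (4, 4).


df/dx = 4*6*x^3 + 3*5*x^2*y
At (4,4): 4*6*4^3 + 3*5*4^2*4
= 1536 + 960
= 2496

2496


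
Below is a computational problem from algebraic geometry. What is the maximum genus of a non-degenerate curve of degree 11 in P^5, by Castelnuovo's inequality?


Castelnuovo's bound: write d - 1 = m(r-1) + epsilon with 0 <= epsilon < r-1.
d - 1 = 11 - 1 = 10
r - 1 = 5 - 1 = 4
10 = 2*4 + 2, so m = 2, epsilon = 2
pi(d, r) = m(m-1)(r-1)/2 + m*epsilon
= 2*1*4/2 + 2*2
= 8/2 + 4
= 4 + 4 = 8

8


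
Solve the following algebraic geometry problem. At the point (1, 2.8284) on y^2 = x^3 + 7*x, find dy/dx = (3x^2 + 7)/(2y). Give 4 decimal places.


Using implicit differentiation of y^2 = x^3 + 7*x:
2y * dy/dx = 3x^2 + 7
dy/dx = (3x^2 + 7)/(2y)
Numerator: 3*1^2 + 7 = 10
Denominator: 2*2.8284 = 5.6568
dy/dx = 10/5.6568 = 1.7678

1.7678


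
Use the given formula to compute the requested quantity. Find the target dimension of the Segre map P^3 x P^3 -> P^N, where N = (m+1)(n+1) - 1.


The Segre embedding maps P^m x P^n into P^N via
all products of coordinates from each factor.
N = (m+1)(n+1) - 1
N = (3+1)(3+1) - 1
N = 4*4 - 1
N = 16 - 1 = 15

15


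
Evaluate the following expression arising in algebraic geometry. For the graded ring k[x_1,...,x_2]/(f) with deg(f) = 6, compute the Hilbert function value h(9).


For R = k[x_1,...,x_n]/(f) with f homogeneous of degree e:
The Hilbert series is (1 - t^e)/(1 - t)^n.
So h(d) = C(d+n-1, n-1) - C(d-e+n-1, n-1) for d >= e.
With n=2, e=6, d=9:
C(9+2-1, 2-1) = C(10, 1) = 10
C(9-6+2-1, 2-1) = C(4, 1) = 4
h(9) = 10 - 4 = 6

6


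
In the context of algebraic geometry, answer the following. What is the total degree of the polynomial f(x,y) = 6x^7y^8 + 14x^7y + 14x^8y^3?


Examine each term for its total degree (sum of exponents).
  Term '6x^7y^8' has total degree 7+8 = 15.
  Term '14x^7y' has total degree 7+1 = 8.
  Term '14x^8y^3' has total degree 8+3 = 11.
The maximum total degree among all terms is 15.

15


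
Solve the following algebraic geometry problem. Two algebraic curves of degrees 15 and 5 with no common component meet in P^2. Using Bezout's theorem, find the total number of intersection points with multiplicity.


Bezout's theorem states the intersection count equals the product of degrees.
Intersection count = 15 * 5 = 75

75


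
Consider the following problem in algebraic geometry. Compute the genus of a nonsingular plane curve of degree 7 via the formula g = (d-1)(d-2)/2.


Using the genus formula for smooth plane curves:
g = (d-1)(d-2)/2
g = (7-1)(7-2)/2
g = 6*5/2
g = 30/2 = 15

15


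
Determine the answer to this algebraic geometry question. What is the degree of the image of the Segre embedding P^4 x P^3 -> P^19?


The degree of the Segre variety P^4 x P^3 is C(m+n, m).
= C(7, 4)
= 35

35


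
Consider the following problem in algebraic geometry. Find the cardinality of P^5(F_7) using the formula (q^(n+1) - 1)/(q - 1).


P^5(F_7) has (q^(n+1) - 1)/(q - 1) points.
= 7^5 + 7^4 + 7^3 + 7^2 + 7^1 + 7^0
= 16807 + 2401 + 343 + 49 + 7 + 1
= 19608

19608


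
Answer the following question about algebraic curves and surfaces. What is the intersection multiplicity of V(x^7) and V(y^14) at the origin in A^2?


The intersection multiplicity of V(x^a) and V(y^b) at the origin is:
I(O; V(x^7), V(y^14)) = dim_k(k[x,y]/(x^7, y^14))
A basis for k[x,y]/(x^7, y^14) is the set of monomials x^i * y^j
where 0 <= i < 7 and 0 <= j < 14.
The number of such monomials is 7 * 14 = 98

98


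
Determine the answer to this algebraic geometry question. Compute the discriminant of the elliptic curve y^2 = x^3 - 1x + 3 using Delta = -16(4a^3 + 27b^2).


Compute each component:
4a^3 = 4*(-1)^3 = 4*(-1) = -4
27b^2 = 27*3^2 = 27*9 = 243
4a^3 + 27b^2 = -4 + 243 = 239
Delta = -16*239 = -3824

-3824


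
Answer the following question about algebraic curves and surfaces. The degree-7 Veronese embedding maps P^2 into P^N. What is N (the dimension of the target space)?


The Veronese embedding v_d: P^n -> P^N maps each point to all
degree-d monomials in n+1 homogeneous coordinates.
N = C(n+d, d) - 1
N = C(2+7, 7) - 1
N = C(9, 7) - 1
C(9, 7) = 36
N = 36 - 1 = 35

35


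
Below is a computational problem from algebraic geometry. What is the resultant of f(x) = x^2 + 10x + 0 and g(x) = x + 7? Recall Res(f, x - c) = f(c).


For Res(f, x - c), we evaluate f at x = c.
f(-7) = (-7)^2 + 10*(-7) + 0
= 49 - 70 + 0
= -21 + 0 = -21
Res(f, g) = -21

-21


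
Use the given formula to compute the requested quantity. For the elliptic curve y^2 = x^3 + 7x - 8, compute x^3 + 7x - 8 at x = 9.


Compute x^3 + 7x - 8 at x = 9:
x^3 = 9^3 = 729
7*x = 7*9 = 63
Sum: 729 + 63 - 8 = 784

784


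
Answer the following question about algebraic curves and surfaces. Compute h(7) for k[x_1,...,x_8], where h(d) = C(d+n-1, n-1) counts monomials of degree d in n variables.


The Hilbert function for the polynomial ring in 8 variables is:
h(d) = C(d+n-1, n-1)
h(7) = C(7+8-1, 8-1) = C(14, 7)
= 14! / (7! * 7!)
= 3432

3432


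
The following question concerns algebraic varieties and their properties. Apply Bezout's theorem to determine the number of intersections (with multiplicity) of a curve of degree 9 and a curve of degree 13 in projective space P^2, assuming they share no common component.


Bezout's theorem states the intersection count equals the product of degrees.
Intersection count = 9 * 13 = 117

117


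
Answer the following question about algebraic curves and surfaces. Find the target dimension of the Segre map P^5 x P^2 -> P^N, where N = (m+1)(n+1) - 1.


The Segre embedding maps P^m x P^n into P^N via
all products of coordinates from each factor.
N = (m+1)(n+1) - 1
N = (5+1)(2+1) - 1
N = 6*3 - 1
N = 18 - 1 = 17

17


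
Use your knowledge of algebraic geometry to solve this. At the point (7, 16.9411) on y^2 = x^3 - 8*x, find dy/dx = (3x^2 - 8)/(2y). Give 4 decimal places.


Using implicit differentiation of y^2 = x^3 - 8*x:
2y * dy/dx = 3x^2 - 8
dy/dx = (3x^2 - 8)/(2y)
Numerator: 3*7^2 - 8 = 139
Denominator: 2*16.9411 = 33.8822
dy/dx = 139/33.8822 = 4.1024

4.1024


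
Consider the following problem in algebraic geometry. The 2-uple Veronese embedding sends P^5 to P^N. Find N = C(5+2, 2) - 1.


The Veronese embedding v_d: P^n -> P^N maps each point to all
degree-d monomials in n+1 homogeneous coordinates.
N = C(n+d, d) - 1
N = C(5+2, 2) - 1
N = C(7, 2) - 1
C(7, 2) = 21
N = 21 - 1 = 20

20


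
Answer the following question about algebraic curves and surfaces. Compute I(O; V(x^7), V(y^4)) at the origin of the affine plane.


The intersection multiplicity of V(x^a) and V(y^b) at the origin is:
I(O; V(x^7), V(y^4)) = dim_k(k[x,y]/(x^7, y^4))
A basis for k[x,y]/(x^7, y^4) is the set of monomials x^i * y^j
where 0 <= i < 7 and 0 <= j < 4.
The number of such monomials is 7 * 4 = 28

28


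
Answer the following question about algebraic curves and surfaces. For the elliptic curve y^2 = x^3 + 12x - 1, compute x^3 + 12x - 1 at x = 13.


Compute x^3 + 12x - 1 at x = 13:
x^3 = 13^3 = 2197
12*x = 12*13 = 156
Sum: 2197 + 156 - 1 = 2352

2352


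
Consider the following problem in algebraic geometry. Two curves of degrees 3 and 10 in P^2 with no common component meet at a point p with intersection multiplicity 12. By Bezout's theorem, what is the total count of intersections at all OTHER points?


By Bezout's theorem, the total intersection number is d1 * d2.
Total = 3 * 10 = 30
Intersection multiplicity at p = 12
Remaining intersections = 30 - 12 = 18

18


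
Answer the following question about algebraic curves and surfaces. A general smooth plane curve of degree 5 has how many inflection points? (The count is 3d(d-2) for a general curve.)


For a general smooth plane curve C of degree d, the inflection points are
the intersection of C with its Hessian curve, which has degree 3(d-2).
By Bezout, the total intersection number is d * 3(d-2) = 5 * 9 = 45.
For a general curve every flex is ordinary, so each contributes
multiplicity 1 to C·Hess(C), and the number of distinct inflection
points is 3d(d-2).
Inflection points = 3*5*(5-2) = 3*5*3 = 45

45


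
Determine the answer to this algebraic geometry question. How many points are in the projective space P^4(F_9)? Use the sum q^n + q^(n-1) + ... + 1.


P^4(F_9) has (q^(n+1) - 1)/(q - 1) points.
= 9^4 + 9^3 + 9^2 + 9^1 + 9^0
= 6561 + 729 + 81 + 9 + 1
= 7381

7381


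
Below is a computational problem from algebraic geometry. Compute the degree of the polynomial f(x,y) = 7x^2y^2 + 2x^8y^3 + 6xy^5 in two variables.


Examine each term for its total degree (sum of exponents).
  Term '7x^2y^2' has total degree 2+2 = 4.
  Term '2x^8y^3' has total degree 8+3 = 11.
  Term '6xy^5' has total degree 1+5 = 6.
The maximum total degree among all terms is 11.

11


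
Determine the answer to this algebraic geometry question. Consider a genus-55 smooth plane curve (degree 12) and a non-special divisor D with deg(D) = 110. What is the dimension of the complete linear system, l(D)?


First, compute the genus of a smooth plane curve of degree 12:
g = (d-1)(d-2)/2 = (12-1)(12-2)/2 = 55
For a non-special divisor D (i.e., h^1(D) = 0), Riemann-Roch gives:
l(D) = deg(D) - g + 1
Since deg(D) = 110 >= 2g - 1 = 109, D is non-special.
l(D) = 110 - 55 + 1 = 56

56


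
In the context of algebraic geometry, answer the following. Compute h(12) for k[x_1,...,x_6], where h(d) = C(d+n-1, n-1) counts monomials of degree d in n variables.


The Hilbert function for the polynomial ring in 6 variables is:
h(d) = C(d+n-1, n-1)
h(12) = C(12+6-1, 6-1) = C(17, 5)
= 17! / (5! * 12!)
= 6188

6188


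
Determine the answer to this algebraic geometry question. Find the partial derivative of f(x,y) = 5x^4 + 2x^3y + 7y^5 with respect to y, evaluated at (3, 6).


df/dy = 2*x^3 + 5*7*y^4
At (3,6): 2*3^3 + 5*7*6^4
= 54 + 45360
= 45414

45414


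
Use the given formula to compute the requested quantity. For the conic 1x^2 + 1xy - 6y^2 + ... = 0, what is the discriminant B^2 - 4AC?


The discriminant of a conic Ax^2 + Bxy + Cy^2 + ... = 0 is B^2 - 4AC.
B^2 = 1^2 = 1
4AC = 4*1*(-6) = -24
Discriminant = 1 + 24 = 25

25


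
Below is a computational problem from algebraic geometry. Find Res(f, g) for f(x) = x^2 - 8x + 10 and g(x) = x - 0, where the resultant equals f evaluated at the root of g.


For Res(f, x - c), we evaluate f at x = c.
f(0) = 0^2 - 8*0 + 10
= 0 + 0 + 10
= 0 + 10 = 10
Res(f, g) = 10

10


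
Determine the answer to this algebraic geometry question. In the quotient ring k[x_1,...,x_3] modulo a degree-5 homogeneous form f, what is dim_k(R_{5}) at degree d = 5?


For R = k[x_1,...,x_n]/(f) with f homogeneous of degree e:
The Hilbert series is (1 - t^e)/(1 - t)^n.
So h(d) = C(d+n-1, n-1) - C(d-e+n-1, n-1) for d >= e.
With n=3, e=5, d=5:
C(5+3-1, 3-1) = C(7, 2) = 21
C(5-5+3-1, 3-1) = C(2, 2) = 1
h(5) = 21 - 1 = 20

20


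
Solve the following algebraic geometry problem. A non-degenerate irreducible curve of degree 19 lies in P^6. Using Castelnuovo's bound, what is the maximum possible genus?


Castelnuovo's bound: write d - 1 = m(r-1) + epsilon with 0 <= epsilon < r-1.
d - 1 = 19 - 1 = 18
r - 1 = 6 - 1 = 5
18 = 3*5 + 3, so m = 3, epsilon = 3
pi(d, r) = m(m-1)(r-1)/2 + m*epsilon
= 3*2*5/2 + 3*3
= 30/2 + 9
= 15 + 9 = 24

24


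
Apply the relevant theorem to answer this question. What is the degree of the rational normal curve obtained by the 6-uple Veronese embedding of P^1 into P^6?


The rational normal curve in P^6 is the image of P^1 under the 6-uple Veronese.
A general hyperplane in P^6 pulls back to a degree-6 form on P^1, which has 6 zeros,
so the curve meets a general hyperplane in 6 points. Degree = 6.

6


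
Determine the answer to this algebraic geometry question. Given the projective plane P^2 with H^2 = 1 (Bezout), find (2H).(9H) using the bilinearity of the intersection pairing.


Using bilinearity of the intersection pairing on the projective plane P^2:
(aH).(bH) = ab * (H.H)
We have H^2 = 1 (Bezout).
D.E = (2H).(9H) = 2*9*1
= 18*1
= 18

18


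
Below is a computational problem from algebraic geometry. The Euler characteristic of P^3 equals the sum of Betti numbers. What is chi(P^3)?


The complex projective space P^3 has one cell in each even real dimension 0, 2, ..., 6.
The cohomology groups are H^{2k}(P^3) = Z for k = 0,...,3, and 0 otherwise.
Euler characteristic = sum of Betti numbers = 1 per even-dimensional cohomology group.
chi(P^3) = 3 + 1 = 4

4


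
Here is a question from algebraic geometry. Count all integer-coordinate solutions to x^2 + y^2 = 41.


Systematically check integer values of x where x^2 <= 41.
For each valid x, check if 41 - x^2 is a perfect square.
x=4: 41 - 16 = 25, sqrt = 5 (valid)
x=5: 41 - 25 = 16, sqrt = 4 (valid)
Total integer solutions found: 8

8


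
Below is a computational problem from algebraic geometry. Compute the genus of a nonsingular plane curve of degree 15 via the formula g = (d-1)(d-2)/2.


Using the genus formula for smooth plane curves:
g = (d-1)(d-2)/2
g = (15-1)(15-2)/2
g = 14*13/2
g = 182/2 = 91

91


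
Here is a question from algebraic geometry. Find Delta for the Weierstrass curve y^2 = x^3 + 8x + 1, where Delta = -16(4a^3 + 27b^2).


Compute each component:
4a^3 = 4*8^3 = 4*512 = 2048
27b^2 = 27*1^2 = 27*1 = 27
4a^3 + 27b^2 = 2048 + 27 = 2075
Delta = -16*2075 = -33200

-33200


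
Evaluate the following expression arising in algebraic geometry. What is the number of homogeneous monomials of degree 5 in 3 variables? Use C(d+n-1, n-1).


The number of degree-5 monomials in 3 variables is C(d+n-1, n-1).
= C(5+3-1, 3-1) = C(7, 2)
= 21

21


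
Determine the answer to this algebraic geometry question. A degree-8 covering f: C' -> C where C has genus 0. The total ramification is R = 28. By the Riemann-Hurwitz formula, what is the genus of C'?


Riemann-Hurwitz formula: 2g' - 2 = d(2g - 2) + R
Given: d = 8, g = 0, R = 28
2g' - 2 = 8*(2*0 - 2) + 28
2g' - 2 = 8*(-2) + 28
2g' - 2 = -16 + 28 = 12
2g' = 14
g' = 7

7


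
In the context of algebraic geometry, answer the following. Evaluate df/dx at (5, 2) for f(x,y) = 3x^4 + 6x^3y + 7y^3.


df/dx = 4*3*x^3 + 3*6*x^2*y
At (5,2): 4*3*5^3 + 3*6*5^2*2
= 1500 + 900
= 2400

2400


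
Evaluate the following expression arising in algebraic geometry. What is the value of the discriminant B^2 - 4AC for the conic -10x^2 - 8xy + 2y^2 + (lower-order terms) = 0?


The discriminant of a conic Ax^2 + Bxy + Cy^2 + ... = 0 is B^2 - 4AC.
B^2 = (-8)^2 = 64
4AC = 4*(-10)*2 = -80
Discriminant = 64 + 80 = 144

144


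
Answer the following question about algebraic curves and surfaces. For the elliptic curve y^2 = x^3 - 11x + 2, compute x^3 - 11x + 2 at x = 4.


Compute x^3 - 11x + 2 at x = 4:
x^3 = 4^3 = 64
(-11)*x = (-11)*4 = -44
Sum: 64 - 44 + 2 = 22

22


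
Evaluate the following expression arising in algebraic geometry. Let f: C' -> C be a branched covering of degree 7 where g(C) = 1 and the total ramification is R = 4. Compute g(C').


Riemann-Hurwitz formula: 2g' - 2 = d(2g - 2) + R
Given: d = 7, g = 1, R = 4
2g' - 2 = 7*(2*1 - 2) + 4
2g' - 2 = 7*0 + 4
2g' - 2 = 0 + 4 = 4
2g' = 6
g' = 3

3


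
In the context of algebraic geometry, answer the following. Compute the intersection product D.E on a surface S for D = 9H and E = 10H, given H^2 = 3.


Using bilinearity of the intersection pairing on a surface S:
(aH).(bH) = ab * (H.H)
We have H^2 = 3.
D.E = (9H).(10H) = 9*10*3
= 90*3
= 270

270


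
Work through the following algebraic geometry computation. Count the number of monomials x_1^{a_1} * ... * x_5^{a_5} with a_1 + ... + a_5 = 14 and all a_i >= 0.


The number of degree-14 monomials in 5 variables is C(d+n-1, n-1).
= C(14+5-1, 5-1) = C(18, 4)
= 3060

3060


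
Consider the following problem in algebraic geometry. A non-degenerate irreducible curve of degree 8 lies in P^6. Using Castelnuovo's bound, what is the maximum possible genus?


Castelnuovo's bound: write d - 1 = m(r-1) + epsilon with 0 <= epsilon < r-1.
d - 1 = 8 - 1 = 7
r - 1 = 6 - 1 = 5
7 = 1*5 + 2, so m = 1, epsilon = 2
pi(d, r) = m(m-1)(r-1)/2 + m*epsilon
= 1*0*5/2 + 1*2
= 0/2 + 2
= 0 + 2 = 2

2


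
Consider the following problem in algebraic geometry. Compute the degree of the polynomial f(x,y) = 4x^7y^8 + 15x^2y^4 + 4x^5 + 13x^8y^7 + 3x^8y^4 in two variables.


Examine each term for its total degree (sum of exponents).
  Term '4x^7y^8' has total degree 7+8 = 15.
  Term '15x^2y^4' has total degree 2+4 = 6.
  Term '4x^5' has total degree 5+0 = 5.
  Term '13x^8y^7' has total degree 8+7 = 15.
  Term '3x^8y^4' has total degree 8+4 = 12.
The maximum total degree among all terms is 15.

15


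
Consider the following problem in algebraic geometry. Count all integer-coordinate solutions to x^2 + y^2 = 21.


Systematically check integer values of x where x^2 <= 21.
For each valid x, check if 21 - x^2 is a perfect square.
Total integer solutions found: 0

0


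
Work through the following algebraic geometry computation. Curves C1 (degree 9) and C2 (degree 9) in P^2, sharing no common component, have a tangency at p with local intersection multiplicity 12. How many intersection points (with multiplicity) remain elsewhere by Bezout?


By Bezout's theorem, the total intersection number is d1 * d2.
Total = 9 * 9 = 81
Intersection multiplicity at p = 12
Remaining intersections = 81 - 12 = 69

69


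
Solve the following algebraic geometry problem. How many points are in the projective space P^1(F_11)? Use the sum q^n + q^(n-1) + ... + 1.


P^1(F_11) has (q^(n+1) - 1)/(q - 1) points.
= 11^1 + 11^0
= 11 + 1
= 12

12


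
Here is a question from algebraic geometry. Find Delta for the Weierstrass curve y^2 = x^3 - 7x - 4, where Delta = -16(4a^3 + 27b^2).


Compute each component:
4a^3 = 4*(-7)^3 = 4*(-343) = -1372
27b^2 = 27*(-4)^2 = 27*16 = 432
4a^3 + 27b^2 = -1372 + 432 = -940
Delta = -16*(-940) = 15040

15040


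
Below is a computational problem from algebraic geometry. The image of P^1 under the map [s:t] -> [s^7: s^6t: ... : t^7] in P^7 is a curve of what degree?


The rational normal curve in P^7 is the image of P^1 under the 7-uple Veronese.
A general hyperplane in P^7 pulls back to a degree-7 form on P^1, which has 7 zeros,
so the curve meets a general hyperplane in 7 points. Degree = 7.

7


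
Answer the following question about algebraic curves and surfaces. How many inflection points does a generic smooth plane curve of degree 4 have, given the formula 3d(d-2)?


For a general smooth plane curve C of degree d, the inflection points are
the intersection of C with its Hessian curve, which has degree 3(d-2).
By Bezout, the total intersection number is d * 3(d-2) = 4 * 6 = 24.
For a general curve every flex is ordinary, so each contributes
multiplicity 1 to C·Hess(C), and the number of distinct inflection
points is 3d(d-2).
Inflection points = 3*4*(4-2) = 3*4*2 = 24

24


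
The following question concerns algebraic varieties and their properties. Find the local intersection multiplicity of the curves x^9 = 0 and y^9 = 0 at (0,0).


The intersection multiplicity of V(x^a) and V(y^b) at the origin is:
I(O; V(x^9), V(y^9)) = dim_k(k[x,y]/(x^9, y^9))
A basis for k[x,y]/(x^9, y^9) is the set of monomials x^i * y^j
where 0 <= i < 9 and 0 <= j < 9.
The number of such monomials is 9 * 9 = 81

81


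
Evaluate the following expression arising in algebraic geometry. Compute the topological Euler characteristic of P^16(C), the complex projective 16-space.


The complex projective space P^16 has one cell in each even real dimension 0, 2, ..., 32.
The cohomology groups are H^{2k}(P^16) = Z for k = 0,...,16, and 0 otherwise.
Euler characteristic = sum of Betti numbers = 1 per even-dimensional cohomology group.
chi(P^16) = 16 + 1 = 17

17


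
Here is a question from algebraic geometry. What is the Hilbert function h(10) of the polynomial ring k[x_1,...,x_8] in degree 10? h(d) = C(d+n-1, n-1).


The Hilbert function for the polynomial ring in 8 variables is:
h(d) = C(d+n-1, n-1)
h(10) = C(10+8-1, 8-1) = C(17, 7)
= 17! / (7! * 10!)
= 19448

19448


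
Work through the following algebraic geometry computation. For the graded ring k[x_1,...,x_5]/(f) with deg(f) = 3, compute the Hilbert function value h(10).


For R = k[x_1,...,x_n]/(f) with f homogeneous of degree e:
The Hilbert series is (1 - t^e)/(1 - t)^n.
So h(d) = C(d+n-1, n-1) - C(d-e+n-1, n-1) for d >= e.
With n=5, e=3, d=10:
C(10+5-1, 5-1) = C(14, 4) = 1001
C(10-3+5-1, 5-1) = C(11, 4) = 330
h(10) = 1001 - 330 = 671

671


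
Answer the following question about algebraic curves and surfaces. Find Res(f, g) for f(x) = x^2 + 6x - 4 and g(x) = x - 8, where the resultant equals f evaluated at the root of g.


For Res(f, x - c), we evaluate f at x = c.
f(8) = 8^2 + 6*8 - 4
= 64 + 48 - 4
= 112 - 4 = 108
Res(f, g) = 108

108


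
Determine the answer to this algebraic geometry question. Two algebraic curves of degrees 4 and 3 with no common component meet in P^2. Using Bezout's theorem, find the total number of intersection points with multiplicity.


Bezout's theorem states the intersection count equals the product of degrees.
Intersection count = 4 * 3 = 12

12


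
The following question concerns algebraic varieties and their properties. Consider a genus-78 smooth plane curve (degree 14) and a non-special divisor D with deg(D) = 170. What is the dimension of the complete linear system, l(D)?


First, compute the genus of a smooth plane curve of degree 14:
g = (d-1)(d-2)/2 = (14-1)(14-2)/2 = 78
For a non-special divisor D (i.e., h^1(D) = 0), Riemann-Roch gives:
l(D) = deg(D) - g + 1
Since deg(D) = 170 >= 2g - 1 = 155, D is non-special.
l(D) = 170 - 78 + 1 = 93

93


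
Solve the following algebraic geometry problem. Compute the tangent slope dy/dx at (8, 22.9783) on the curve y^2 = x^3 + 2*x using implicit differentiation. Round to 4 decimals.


Using implicit differentiation of y^2 = x^3 + 2*x:
2y * dy/dx = 3x^2 + 2
dy/dx = (3x^2 + 2)/(2y)
Numerator: 3*8^2 + 2 = 194
Denominator: 2*22.9783 = 45.9566
dy/dx = 194/45.9566 = 4.2214

4.2214


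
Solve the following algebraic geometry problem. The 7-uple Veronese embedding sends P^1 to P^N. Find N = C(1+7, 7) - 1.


The Veronese embedding v_d: P^n -> P^N maps each point to all
degree-d monomials in n+1 homogeneous coordinates.
N = C(n+d, d) - 1
N = C(1+7, 7) - 1
N = C(8, 7) - 1
C(8, 7) = 8
N = 8 - 1 = 7

7


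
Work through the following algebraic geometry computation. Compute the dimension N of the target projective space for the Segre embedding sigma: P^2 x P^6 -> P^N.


The Segre embedding maps P^m x P^n into P^N via
all products of coordinates from each factor.
N = (m+1)(n+1) - 1
N = (2+1)(6+1) - 1
N = 3*7 - 1
N = 21 - 1 = 20

20


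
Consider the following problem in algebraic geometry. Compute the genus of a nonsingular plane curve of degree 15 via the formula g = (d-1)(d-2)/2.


Using the genus formula for smooth plane curves:
g = (d-1)(d-2)/2
g = (15-1)(15-2)/2
g = 14*13/2
g = 182/2 = 91

91


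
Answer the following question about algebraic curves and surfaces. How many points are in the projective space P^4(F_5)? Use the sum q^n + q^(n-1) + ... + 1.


P^4(F_5) has (q^(n+1) - 1)/(q - 1) points.
= 5^4 + 5^3 + 5^2 + 5^1 + 5^0
= 625 + 125 + 25 + 5 + 1
= 781

781


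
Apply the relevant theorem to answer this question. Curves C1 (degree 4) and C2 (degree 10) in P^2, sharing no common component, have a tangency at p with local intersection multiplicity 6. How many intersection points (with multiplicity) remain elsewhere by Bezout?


By Bezout's theorem, the total intersection number is d1 * d2.
Total = 4 * 10 = 40
Intersection multiplicity at p = 6
Remaining intersections = 40 - 6 = 34

34


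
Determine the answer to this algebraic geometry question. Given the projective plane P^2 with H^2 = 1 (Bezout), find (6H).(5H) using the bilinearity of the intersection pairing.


Using bilinearity of the intersection pairing on the projective plane P^2:
(aH).(bH) = ab * (H.H)
We have H^2 = 1 (Bezout).
D.E = (6H).(5H) = 6*5*1
= 30*1
= 30

30


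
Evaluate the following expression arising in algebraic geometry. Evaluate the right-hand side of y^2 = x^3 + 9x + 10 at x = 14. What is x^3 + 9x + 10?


Compute x^3 + 9x + 10 at x = 14:
x^3 = 14^3 = 2744
9*x = 9*14 = 126
Sum: 2744 + 126 + 10 = 2880

2880


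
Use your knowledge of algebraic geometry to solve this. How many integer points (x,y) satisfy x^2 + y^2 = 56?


Systematically check integer values of x where x^2 <= 56.
For each valid x, check if 56 - x^2 is a perfect square.
Total integer solutions found: 0

0


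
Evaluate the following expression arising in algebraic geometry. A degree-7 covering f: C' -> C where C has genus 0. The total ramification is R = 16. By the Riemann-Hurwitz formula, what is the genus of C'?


Riemann-Hurwitz formula: 2g' - 2 = d(2g - 2) + R
Given: d = 7, g = 0, R = 16
2g' - 2 = 7*(2*0 - 2) + 16
2g' - 2 = 7*(-2) + 16
2g' - 2 = -14 + 16 = 2
2g' = 4
g' = 2

2


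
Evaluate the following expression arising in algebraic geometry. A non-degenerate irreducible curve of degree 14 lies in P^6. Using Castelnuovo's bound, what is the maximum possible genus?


Castelnuovo's bound: write d - 1 = m(r-1) + epsilon with 0 <= epsilon < r-1.
d - 1 = 14 - 1 = 13
r - 1 = 6 - 1 = 5
13 = 2*5 + 3, so m = 2, epsilon = 3
pi(d, r) = m(m-1)(r-1)/2 + m*epsilon
= 2*1*5/2 + 2*3
= 10/2 + 6
= 5 + 6 = 11

11


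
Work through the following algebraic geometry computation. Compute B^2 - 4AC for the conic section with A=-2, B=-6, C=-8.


The discriminant of a conic Ax^2 + Bxy + Cy^2 + ... = 0 is B^2 - 4AC.
B^2 = (-6)^2 = 36
4AC = 4*(-2)*(-8) = 64
Discriminant = 36 - 64 = -28

-28


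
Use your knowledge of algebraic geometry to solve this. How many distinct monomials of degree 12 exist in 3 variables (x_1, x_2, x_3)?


The number of degree-12 monomials in 3 variables is C(d+n-1, n-1).
= C(12+3-1, 3-1) = C(14, 2)
= 91

91


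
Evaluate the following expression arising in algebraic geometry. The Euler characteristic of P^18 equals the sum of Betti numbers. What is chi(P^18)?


The complex projective space P^18 has one cell in each even real dimension 0, 2, ..., 36.
The cohomology groups are H^{2k}(P^18) = Z for k = 0,...,18, and 0 otherwise.
Euler characteristic = sum of Betti numbers = 1 per even-dimensional cohomology group.
chi(P^18) = 18 + 1 = 19

19


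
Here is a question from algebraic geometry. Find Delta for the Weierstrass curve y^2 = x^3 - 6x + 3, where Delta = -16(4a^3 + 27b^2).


Compute each component:
4a^3 = 4*(-6)^3 = 4*(-216) = -864
27b^2 = 27*3^2 = 27*9 = 243
4a^3 + 27b^2 = -864 + 243 = -621
Delta = -16*(-621) = 9936

9936


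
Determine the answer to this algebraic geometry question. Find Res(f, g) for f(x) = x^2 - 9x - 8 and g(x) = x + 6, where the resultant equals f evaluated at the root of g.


For Res(f, x - c), we evaluate f at x = c.
f(-6) = (-6)^2 - 9*(-6) - 8
= 36 + 54 - 8
= 90 - 8 = 82
Res(f, g) = 82

82


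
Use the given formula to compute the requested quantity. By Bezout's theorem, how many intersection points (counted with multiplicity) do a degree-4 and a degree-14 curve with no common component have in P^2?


Bezout's theorem states the intersection count equals the product of degrees.
Intersection count = 4 * 14 = 56

56


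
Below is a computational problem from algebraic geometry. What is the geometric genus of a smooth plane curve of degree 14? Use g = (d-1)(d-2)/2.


Using the genus formula for smooth plane curves:
g = (d-1)(d-2)/2
g = (14-1)(14-2)/2
g = 13*12/2
g = 156/2 = 78

78


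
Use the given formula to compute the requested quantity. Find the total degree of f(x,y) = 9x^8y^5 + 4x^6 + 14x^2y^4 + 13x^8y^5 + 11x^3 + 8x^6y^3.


Examine each term for its total degree (sum of exponents).
  Term '9x^8y^5' has total degree 8+5 = 13.
  Term '4x^6' has total degree 6+0 = 6.
  Term '14x^2y^4' has total degree 2+4 = 6.
  Term '13x^8y^5' has total degree 8+5 = 13.
  Term '11x^3' has total degree 3+0 = 3.
  Term '8x^6y^3' has total degree 6+3 = 9.
The maximum total degree among all terms is 13.

13


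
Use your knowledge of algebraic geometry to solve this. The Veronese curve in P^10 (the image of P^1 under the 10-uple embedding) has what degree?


The rational normal curve in P^10 is the image of P^1 under the 10-uple Veronese.
A general hyperplane in P^10 pulls back to a degree-10 form on P^1, which has 10 zeros,
so the curve meets a general hyperplane in 10 points. Degree = 10.

10


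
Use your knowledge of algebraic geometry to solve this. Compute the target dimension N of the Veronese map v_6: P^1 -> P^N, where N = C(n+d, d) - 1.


The Veronese embedding v_d: P^n -> P^N maps each point to all
degree-d monomials in n+1 homogeneous coordinates.
N = C(n+d, d) - 1
N = C(1+6, 6) - 1
N = C(7, 6) - 1
C(7, 6) = 7
N = 7 - 1 = 6

6


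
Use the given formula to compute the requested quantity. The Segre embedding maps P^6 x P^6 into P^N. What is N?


The Segre embedding maps P^m x P^n into P^N via
all products of coordinates from each factor.
N = (m+1)(n+1) - 1
N = (6+1)(6+1) - 1
N = 7*7 - 1
N = 49 - 1 = 48

48
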